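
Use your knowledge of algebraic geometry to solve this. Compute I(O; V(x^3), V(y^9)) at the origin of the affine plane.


The intersection multiplicity of V(x^a) and V(y^b) at the origin is:
I(O; V(x^3), V(y^9)) = dim_k(k[x,y]/(x^3, y^9))
A basis for k[x,y]/(x^3, y^9) is the set of monomials x^i * y^j
where 0 <= i < 3 and 0 <= j < 9.
The number of such monomials is 3 * 9 = 27

27


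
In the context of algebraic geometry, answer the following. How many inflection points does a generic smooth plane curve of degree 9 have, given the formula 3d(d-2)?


For a general smooth plane curve C of degree d, the inflection points are
the intersection of C with its Hessian curve, which has degree 3(d-2).
By Bezout, the total intersection number is d * 3(d-2) = 9 * 21 = 189.
For a general curve every flex is ordinary, so each contributes
multiplicity 1 to C·Hess(C), and the number of distinct inflection
points is 3d(d-2).
Inflection points = 3*9*(9-2) = 3*9*7 = 189

189


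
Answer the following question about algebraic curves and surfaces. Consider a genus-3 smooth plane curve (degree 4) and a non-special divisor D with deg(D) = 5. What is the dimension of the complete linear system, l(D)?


First, compute the genus of a smooth plane curve of degree 4:
g = (d-1)(d-2)/2 = (4-1)(4-2)/2 = 3
For a non-special divisor D (i.e., h^1(D) = 0), Riemann-Roch gives:
l(D) = deg(D) - g + 1
Since deg(D) = 5 >= 2g - 1 = 5, D is non-special.
l(D) = 5 - 3 + 1 = 3

3


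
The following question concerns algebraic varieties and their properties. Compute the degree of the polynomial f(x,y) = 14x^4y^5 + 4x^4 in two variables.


Examine each term for its total degree (sum of exponents).
  Term '14x^4y^5' has total degree 4+5 = 9.
  Term '4x^4' has total degree 4+0 = 4.
The maximum total degree among all terms is 9.

9


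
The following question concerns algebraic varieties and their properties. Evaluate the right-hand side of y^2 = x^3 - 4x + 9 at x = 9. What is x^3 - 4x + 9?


Compute x^3 - 4x + 9 at x = 9:
x^3 = 9^3 = 729
(-4)*x = (-4)*9 = -36
Sum: 729 - 36 + 9 = 702

702


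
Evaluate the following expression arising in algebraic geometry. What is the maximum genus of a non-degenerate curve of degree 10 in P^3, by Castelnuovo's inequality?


Castelnuovo's bound: write d - 1 = m(r-1) + epsilon with 0 <= epsilon < r-1.
d - 1 = 10 - 1 = 9
r - 1 = 3 - 1 = 2
9 = 4*2 + 1, so m = 4, epsilon = 1
pi(d, r) = m(m-1)(r-1)/2 + m*epsilon
= 4*3*2/2 + 4*1
= 24/2 + 4
= 12 + 4 = 16

16


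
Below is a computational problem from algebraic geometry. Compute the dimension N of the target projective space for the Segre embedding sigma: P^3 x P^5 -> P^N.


The Segre embedding maps P^m x P^n into P^N via
all products of coordinates from each factor.
N = (m+1)(n+1) - 1
N = (3+1)(5+1) - 1
N = 4*6 - 1
N = 24 - 1 = 23

23


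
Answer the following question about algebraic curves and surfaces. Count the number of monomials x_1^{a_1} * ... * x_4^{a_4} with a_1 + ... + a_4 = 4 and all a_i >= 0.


The number of degree-4 monomials in 4 variables is C(d+n-1, n-1).
= C(4+4-1, 4-1) = C(7, 3)
= 35

35


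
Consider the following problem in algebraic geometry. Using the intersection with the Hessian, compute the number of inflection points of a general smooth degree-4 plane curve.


For a general smooth plane curve C of degree d, the inflection points are
the intersection of C with its Hessian curve, which has degree 3(d-2).
By Bezout, the total intersection number is d * 3(d-2) = 4 * 6 = 24.
For a general curve every flex is ordinary, so each contributes
multiplicity 1 to C·Hess(C), and the number of distinct inflection
points is 3d(d-2).
Inflection points = 3*4*(4-2) = 3*4*2 = 24

24


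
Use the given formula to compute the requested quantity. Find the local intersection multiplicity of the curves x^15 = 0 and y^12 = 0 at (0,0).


The intersection multiplicity of V(x^a) and V(y^b) at the origin is:
I(O; V(x^15), V(y^12)) = dim_k(k[x,y]/(x^15, y^12))
A basis for k[x,y]/(x^15, y^12) is the set of monomials x^i * y^j
where 0 <= i < 15 and 0 <= j < 12.
The number of such monomials is 15 * 12 = 180

180


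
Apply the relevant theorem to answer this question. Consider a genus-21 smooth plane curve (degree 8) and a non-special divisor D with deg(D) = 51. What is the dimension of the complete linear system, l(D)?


First, compute the genus of a smooth plane curve of degree 8:
g = (d-1)(d-2)/2 = (8-1)(8-2)/2 = 21
For a non-special divisor D (i.e., h^1(D) = 0), Riemann-Roch gives:
l(D) = deg(D) - g + 1
Since deg(D) = 51 >= 2g - 1 = 41, D is non-special.
l(D) = 51 - 21 + 1 = 31

31


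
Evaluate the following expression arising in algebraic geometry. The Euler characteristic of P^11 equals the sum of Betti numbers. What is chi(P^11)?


The complex projective space P^11 has one cell in each even real dimension 0, 2, ..., 22.
The cohomology groups are H^{2k}(P^11) = Z for k = 0,...,11, and 0 otherwise.
Euler characteristic = sum of Betti numbers = 1 per even-dimensional cohomology group.
chi(P^11) = 11 + 1 = 12

12


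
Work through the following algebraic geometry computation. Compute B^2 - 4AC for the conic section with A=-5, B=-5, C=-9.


The discriminant of a conic Ax^2 + Bxy + Cy^2 + ... = 0 is B^2 - 4AC.
B^2 = (-5)^2 = 25
4AC = 4*(-5)*(-9) = 180
Discriminant = 25 - 180 = -155

-155


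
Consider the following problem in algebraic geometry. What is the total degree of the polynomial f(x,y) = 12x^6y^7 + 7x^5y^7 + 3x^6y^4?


Examine each term for its total degree (sum of exponents).
  Term '12x^6y^7' has total degree 6+7 = 13.
  Term '7x^5y^7' has total degree 5+7 = 12.
  Term '3x^6y^4' has total degree 6+4 = 10.
The maximum total degree among all terms is 13.

13


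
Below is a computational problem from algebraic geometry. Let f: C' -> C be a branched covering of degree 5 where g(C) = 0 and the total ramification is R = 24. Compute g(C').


Riemann-Hurwitz formula: 2g' - 2 = d(2g - 2) + R
Given: d = 5, g = 0, R = 24
2g' - 2 = 5*(2*0 - 2) + 24
2g' - 2 = 5*(-2) + 24
2g' - 2 = -10 + 24 = 14
2g' = 16
g' = 8

8


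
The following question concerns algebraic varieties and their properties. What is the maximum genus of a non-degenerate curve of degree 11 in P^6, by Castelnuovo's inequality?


Castelnuovo's bound: write d - 1 = m(r-1) + epsilon with 0 <= epsilon < r-1.
d - 1 = 11 - 1 = 10
r - 1 = 6 - 1 = 5
10 = 2*5 + 0, so m = 2, epsilon = 0
pi(d, r) = m(m-1)(r-1)/2 + m*epsilon
= 2*1*5/2 + 2*0
= 10/2 + 0
= 5 + 0 = 5

5


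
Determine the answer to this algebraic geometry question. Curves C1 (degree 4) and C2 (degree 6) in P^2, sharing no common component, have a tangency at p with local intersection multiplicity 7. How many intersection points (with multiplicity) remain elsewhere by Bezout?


By Bezout's theorem, the total intersection number is d1 * d2.
Total = 4 * 6 = 24
Intersection multiplicity at p = 7
Remaining intersections = 24 - 7 = 17

17


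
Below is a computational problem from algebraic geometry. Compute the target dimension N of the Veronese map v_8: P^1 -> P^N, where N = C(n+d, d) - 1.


The Veronese embedding v_d: P^n -> P^N maps each point to all
degree-d monomials in n+1 homogeneous coordinates.
N = C(n+d, d) - 1
N = C(1+8, 8) - 1
N = C(9, 8) - 1
C(9, 8) = 9
N = 9 - 1 = 8

8


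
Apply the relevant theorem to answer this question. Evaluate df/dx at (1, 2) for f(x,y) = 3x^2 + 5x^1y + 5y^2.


df/dx = 2*3*x^1 + 1*5*x^0*y
At (1,2): 2*3*1^1 + 1*5*1^0*2
= 6 + 10
= 16

16


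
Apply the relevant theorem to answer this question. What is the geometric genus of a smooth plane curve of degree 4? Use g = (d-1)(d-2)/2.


Using the genus formula for smooth plane curves:
g = (d-1)(d-2)/2
g = (4-1)(4-2)/2
g = 3*2/2
g = 6/2 = 3

3


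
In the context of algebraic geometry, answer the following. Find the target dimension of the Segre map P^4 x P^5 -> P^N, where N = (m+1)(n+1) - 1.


The Segre embedding maps P^m x P^n into P^N via
all products of coordinates from each factor.
N = (m+1)(n+1) - 1
N = (4+1)(5+1) - 1
N = 5*6 - 1
N = 30 - 1 = 29

29


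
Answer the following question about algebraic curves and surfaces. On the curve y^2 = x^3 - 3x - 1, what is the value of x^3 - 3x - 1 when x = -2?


Compute x^3 - 3x - 1 at x = -2:
x^3 = (-2)^3 = -8
(-3)*x = (-3)*(-2) = 6
Sum: -8 + 6 - 1 = -3

-3


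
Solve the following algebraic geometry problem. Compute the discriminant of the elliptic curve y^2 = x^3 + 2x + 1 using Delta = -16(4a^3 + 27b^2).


Compute each component:
4a^3 = 4*2^3 = 4*8 = 32
27b^2 = 27*1^2 = 27*1 = 27
4a^3 + 27b^2 = 32 + 27 = 59
Delta = -16*59 = -944

-944


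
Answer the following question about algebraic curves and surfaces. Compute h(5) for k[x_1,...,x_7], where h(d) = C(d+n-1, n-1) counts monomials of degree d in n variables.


The Hilbert function for the polynomial ring in 7 variables is:
h(d) = C(d+n-1, n-1)
h(5) = C(5+7-1, 7-1) = C(11, 6)
= 11! / (6! * 5!)
= 462

462


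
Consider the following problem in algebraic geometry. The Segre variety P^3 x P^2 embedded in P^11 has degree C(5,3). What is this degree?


The degree of the Segre variety P^3 x P^2 is C(m+n, m).
= C(5, 3)
= 10

10


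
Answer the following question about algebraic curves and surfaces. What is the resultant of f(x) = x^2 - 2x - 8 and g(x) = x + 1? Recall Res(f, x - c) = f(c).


For Res(f, x - c), we evaluate f at x = c.
f(-1) = (-1)^2 - 2*(-1) - 8
= 1 + 2 - 8
= 3 - 8 = -5
Res(f, g) = -5

-5


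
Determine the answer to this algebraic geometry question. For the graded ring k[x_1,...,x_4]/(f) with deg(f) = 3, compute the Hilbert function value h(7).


For R = k[x_1,...,x_n]/(f) with f homogeneous of degree e:
The Hilbert series is (1 - t^e)/(1 - t)^n.
So h(d) = C(d+n-1, n-1) - C(d-e+n-1, n-1) for d >= e.
With n=4, e=3, d=7:
C(7+4-1, 4-1) = C(10, 3) = 120
C(7-3+4-1, 4-1) = C(7, 3) = 35
h(7) = 120 - 35 = 85

85


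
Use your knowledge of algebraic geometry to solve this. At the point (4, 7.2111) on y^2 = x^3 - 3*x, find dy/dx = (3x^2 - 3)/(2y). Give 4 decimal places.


Using implicit differentiation of y^2 = x^3 - 3*x:
2y * dy/dx = 3x^2 - 3
dy/dx = (3x^2 - 3)/(2y)
Numerator: 3*4^2 - 3 = 45
Denominator: 2*7.2111 = 14.4222
dy/dx = 45/14.4222 = 3.1202

3.1202


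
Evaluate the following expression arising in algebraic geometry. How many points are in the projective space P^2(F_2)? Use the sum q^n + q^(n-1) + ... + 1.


P^2(F_2) has (q^(n+1) - 1)/(q - 1) points.
= 2^2 + 2^1 + 2^0
= 4 + 2 + 1
= 7

7


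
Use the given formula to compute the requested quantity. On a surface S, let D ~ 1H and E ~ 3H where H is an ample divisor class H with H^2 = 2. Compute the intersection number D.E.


Using bilinearity of the intersection pairing on a surface S:
(aH).(bH) = ab * (H.H)
We have H^2 = 2.
D.E = (1H).(3H) = 1*3*2
= 3*2
= 6

6


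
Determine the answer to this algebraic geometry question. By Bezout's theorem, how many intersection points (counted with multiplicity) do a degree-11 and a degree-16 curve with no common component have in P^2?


Bezout's theorem states the intersection count equals the product of degrees.
Intersection count = 11 * 16 = 176

176


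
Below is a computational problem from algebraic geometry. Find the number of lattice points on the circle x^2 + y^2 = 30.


Systematically check integer values of x where x^2 <= 30.
For each valid x, check if 30 - x^2 is a perfect square.
Total integer solutions found: 0

0


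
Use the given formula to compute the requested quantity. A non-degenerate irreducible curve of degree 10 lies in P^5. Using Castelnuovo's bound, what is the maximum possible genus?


Castelnuovo's bound: write d - 1 = m(r-1) + epsilon with 0 <= epsilon < r-1.
d - 1 = 10 - 1 = 9
r - 1 = 5 - 1 = 4
9 = 2*4 + 1, so m = 2, epsilon = 1
pi(d, r) = m(m-1)(r-1)/2 + m*epsilon
= 2*1*4/2 + 2*1
= 8/2 + 2
= 4 + 2 = 6

6


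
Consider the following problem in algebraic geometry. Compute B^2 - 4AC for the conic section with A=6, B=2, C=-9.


The discriminant of a conic Ax^2 + Bxy + Cy^2 + ... = 0 is B^2 - 4AC.
B^2 = 2^2 = 4
4AC = 4*6*(-9) = -216
Discriminant = 4 + 216 = 220

220


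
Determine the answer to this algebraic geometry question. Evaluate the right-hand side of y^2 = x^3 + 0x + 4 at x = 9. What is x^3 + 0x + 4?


Compute x^3 + 0x + 4 at x = 9:
x^3 = 9^3 = 729
0*x = 0*9 = 0
Sum: 729 + 0 + 4 = 733

733


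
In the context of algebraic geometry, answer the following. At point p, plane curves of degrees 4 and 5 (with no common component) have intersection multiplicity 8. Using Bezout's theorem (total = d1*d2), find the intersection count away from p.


By Bezout's theorem, the total intersection number is d1 * d2.
Total = 4 * 5 = 20
Intersection multiplicity at p = 8
Remaining intersections = 20 - 8 = 12

12


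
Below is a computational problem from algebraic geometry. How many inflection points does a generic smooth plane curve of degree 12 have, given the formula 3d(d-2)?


For a general smooth plane curve C of degree d, the inflection points are
the intersection of C with its Hessian curve, which has degree 3(d-2).
By Bezout, the total intersection number is d * 3(d-2) = 12 * 30 = 360.
For a general curve every flex is ordinary, so each contributes
multiplicity 1 to C·Hess(C), and the number of distinct inflection
points is 3d(d-2).
Inflection points = 3*12*(12-2) = 3*12*10 = 360

360


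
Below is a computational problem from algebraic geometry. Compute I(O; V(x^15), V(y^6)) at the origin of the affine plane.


The intersection multiplicity of V(x^a) and V(y^b) at the origin is:
I(O; V(x^15), V(y^6)) = dim_k(k[x,y]/(x^15, y^6))
A basis for k[x,y]/(x^15, y^6) is the set of monomials x^i * y^j
where 0 <= i < 15 and 0 <= j < 6.
The number of such monomials is 15 * 6 = 90

90


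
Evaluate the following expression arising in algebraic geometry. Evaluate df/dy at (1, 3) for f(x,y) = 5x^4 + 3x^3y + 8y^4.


df/dy = 3*x^3 + 4*8*y^3
At (1,3): 3*1^3 + 4*8*3^3
= 3 + 864
= 867

867


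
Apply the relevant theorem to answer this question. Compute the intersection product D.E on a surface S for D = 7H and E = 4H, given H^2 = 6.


Using bilinearity of the intersection pairing on a surface S:
(aH).(bH) = ab * (H.H)
We have H^2 = 6.
D.E = (7H).(4H) = 7*4*6
= 28*6
= 168

168


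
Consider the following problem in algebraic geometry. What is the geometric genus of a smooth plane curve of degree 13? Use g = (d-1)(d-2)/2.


Using the genus formula for smooth plane curves:
g = (d-1)(d-2)/2
g = (13-1)(13-2)/2
g = 12*11/2
g = 132/2 = 66

66


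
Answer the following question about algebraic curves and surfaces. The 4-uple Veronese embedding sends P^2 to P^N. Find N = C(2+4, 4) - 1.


The Veronese embedding v_d: P^n -> P^N maps each point to all
degree-d monomials in n+1 homogeneous coordinates.
N = C(n+d, d) - 1
N = C(2+4, 4) - 1
N = C(6, 4) - 1
C(6, 4) = 15
N = 15 - 1 = 14

14


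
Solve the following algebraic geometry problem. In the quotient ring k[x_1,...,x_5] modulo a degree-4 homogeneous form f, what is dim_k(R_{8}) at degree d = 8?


For R = k[x_1,...,x_n]/(f) with f homogeneous of degree e:
The Hilbert series is (1 - t^e)/(1 - t)^n.
So h(d) = C(d+n-1, n-1) - C(d-e+n-1, n-1) for d >= e.
With n=5, e=4, d=8:
C(8+5-1, 5-1) = C(12, 4) = 495
C(8-4+5-1, 5-1) = C(8, 4) = 70
h(8) = 495 - 70 = 425

425


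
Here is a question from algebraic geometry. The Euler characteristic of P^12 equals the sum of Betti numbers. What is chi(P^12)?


The complex projective space P^12 has one cell in each even real dimension 0, 2, ..., 24.
The cohomology groups are H^{2k}(P^12) = Z for k = 0,...,12, and 0 otherwise.
Euler characteristic = sum of Betti numbers = 1 per even-dimensional cohomology group.
chi(P^12) = 12 + 1 = 13

13


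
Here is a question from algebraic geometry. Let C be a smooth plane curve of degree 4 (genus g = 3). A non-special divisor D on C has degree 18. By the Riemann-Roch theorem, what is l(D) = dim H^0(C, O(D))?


First, compute the genus of a smooth plane curve of degree 4:
g = (d-1)(d-2)/2 = (4-1)(4-2)/2 = 3
For a non-special divisor D (i.e., h^1(D) = 0), Riemann-Roch gives:
l(D) = deg(D) - g + 1
Since deg(D) = 18 >= 2g - 1 = 5, D is non-special.
l(D) = 18 - 3 + 1 = 16

16


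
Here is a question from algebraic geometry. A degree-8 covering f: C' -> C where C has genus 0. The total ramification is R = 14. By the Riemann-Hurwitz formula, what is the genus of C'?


Riemann-Hurwitz formula: 2g' - 2 = d(2g - 2) + R
Given: d = 8, g = 0, R = 14
2g' - 2 = 8*(2*0 - 2) + 14
2g' - 2 = 8*(-2) + 14
2g' - 2 = -16 + 14 = -2
2g' = 0
g' = 0

0


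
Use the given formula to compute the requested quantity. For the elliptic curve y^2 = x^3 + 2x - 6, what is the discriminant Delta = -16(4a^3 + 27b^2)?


Compute each component:
4a^3 = 4*2^3 = 4*8 = 32
27b^2 = 27*(-6)^2 = 27*36 = 972
4a^3 + 27b^2 = 32 + 972 = 1004
Delta = -16*1004 = -16064

-16064


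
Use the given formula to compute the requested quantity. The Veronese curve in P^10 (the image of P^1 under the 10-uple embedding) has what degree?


The rational normal curve in P^10 is the image of P^1 under the 10-uple Veronese.
A general hyperplane in P^10 pulls back to a degree-10 form on P^1, which has 10 zeros,
so the curve meets a general hyperplane in 10 points. Degree = 10.

10


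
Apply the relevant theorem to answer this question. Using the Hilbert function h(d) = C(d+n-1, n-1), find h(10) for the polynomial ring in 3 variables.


The Hilbert function for the polynomial ring in 3 variables is:
h(d) = C(d+n-1, n-1)
h(10) = C(10+3-1, 3-1) = C(12, 2)
= 12! / (2! * 10!)
= 66

66


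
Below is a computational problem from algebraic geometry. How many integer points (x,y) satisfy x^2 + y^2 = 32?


Systematically check integer values of x where x^2 <= 32.
For each valid x, check if 32 - x^2 is a perfect square.
x=4: 32 - 16 = 16, sqrt = 4 (valid)
Total integer solutions found: 4

4


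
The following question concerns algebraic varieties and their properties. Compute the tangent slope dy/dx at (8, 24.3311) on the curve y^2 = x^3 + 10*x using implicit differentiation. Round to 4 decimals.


Using implicit differentiation of y^2 = x^3 + 10*x:
2y * dy/dx = 3x^2 + 10
dy/dx = (3x^2 + 10)/(2y)
Numerator: 3*8^2 + 10 = 202
Denominator: 2*24.3311 = 48.6622
dy/dx = 202/48.6622 = 4.1511

4.1511


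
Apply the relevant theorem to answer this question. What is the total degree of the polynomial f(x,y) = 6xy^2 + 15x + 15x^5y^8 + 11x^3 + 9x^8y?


Examine each term for its total degree (sum of exponents).
  Term '6xy^2' has total degree 1+2 = 3.
  Term '15x' has total degree 1+0 = 1.
  Term '15x^5y^8' has total degree 5+8 = 13.
  Term '11x^3' has total degree 3+0 = 3.
  Term '9x^8y' has total degree 8+1 = 9.
The maximum total degree among all terms is 13.

13


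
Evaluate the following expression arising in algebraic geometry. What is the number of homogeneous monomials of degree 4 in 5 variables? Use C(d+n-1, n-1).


The number of degree-4 monomials in 5 variables is C(d+n-1, n-1).
= C(4+5-1, 5-1) = C(8, 4)
= 70

70


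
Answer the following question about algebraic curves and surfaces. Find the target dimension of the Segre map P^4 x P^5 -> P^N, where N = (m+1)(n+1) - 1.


The Segre embedding maps P^m x P^n into P^N via
all products of coordinates from each factor.
N = (m+1)(n+1) - 1
N = (4+1)(5+1) - 1
N = 5*6 - 1
N = 30 - 1 = 29

29


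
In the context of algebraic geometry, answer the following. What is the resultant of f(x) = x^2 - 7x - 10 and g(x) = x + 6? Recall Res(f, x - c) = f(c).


For Res(f, x - c), we evaluate f at x = c.
f(-6) = (-6)^2 - 7*(-6) - 10
= 36 + 42 - 10
= 78 - 10 = 68
Res(f, g) = 68

68


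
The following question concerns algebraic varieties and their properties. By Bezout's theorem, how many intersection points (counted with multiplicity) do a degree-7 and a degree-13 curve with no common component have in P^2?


Bezout's theorem states the intersection count equals the product of degrees.
Intersection count = 7 * 13 = 91

91


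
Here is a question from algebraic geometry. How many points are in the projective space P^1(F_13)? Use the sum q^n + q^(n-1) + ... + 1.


P^1(F_13) has (q^(n+1) - 1)/(q - 1) points.
= 13^1 + 13^0
= 13 + 1
= 14

14


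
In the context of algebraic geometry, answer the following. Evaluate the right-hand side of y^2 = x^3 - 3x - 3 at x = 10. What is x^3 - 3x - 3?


Compute x^3 - 3x - 3 at x = 10:
x^3 = 10^3 = 1000
(-3)*x = (-3)*10 = -30
Sum: 1000 - 30 - 3 = 967

967


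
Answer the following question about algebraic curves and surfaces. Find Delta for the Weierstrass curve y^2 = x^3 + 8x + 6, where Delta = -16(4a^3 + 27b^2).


Compute each component:
4a^3 = 4*8^3 = 4*512 = 2048
27b^2 = 27*6^2 = 27*36 = 972
4a^3 + 27b^2 = 2048 + 972 = 3020
Delta = -16*3020 = -48320

-48320


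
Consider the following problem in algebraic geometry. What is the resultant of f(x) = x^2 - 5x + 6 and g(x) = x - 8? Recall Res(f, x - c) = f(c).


For Res(f, x - c), we evaluate f at x = c.
f(8) = 8^2 - 5*8 + 6
= 64 - 40 + 6
= 24 + 6 = 30
Res(f, g) = 30

30


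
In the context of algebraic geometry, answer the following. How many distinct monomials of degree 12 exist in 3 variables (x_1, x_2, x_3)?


The number of degree-12 monomials in 3 variables is C(d+n-1, n-1).
= C(12+3-1, 3-1) = C(14, 2)
= 91

91


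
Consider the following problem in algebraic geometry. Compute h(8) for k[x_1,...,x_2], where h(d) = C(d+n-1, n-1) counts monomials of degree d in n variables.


The Hilbert function for the polynomial ring in 2 variables is:
h(d) = C(d+n-1, n-1)
h(8) = C(8+2-1, 2-1) = C(9, 1)
= 9! / (1! * 8!)
= 9

9


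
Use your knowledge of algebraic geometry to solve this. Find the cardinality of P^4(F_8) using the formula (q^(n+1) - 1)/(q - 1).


P^4(F_8) has (q^(n+1) - 1)/(q - 1) points.
= 8^4 + 8^3 + 8^2 + 8^1 + 8^0
= 4096 + 512 + 64 + 8 + 1
= 4681

4681


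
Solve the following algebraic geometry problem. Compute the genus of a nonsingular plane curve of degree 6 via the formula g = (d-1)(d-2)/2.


Using the genus formula for smooth plane curves:
g = (d-1)(d-2)/2
g = (6-1)(6-2)/2
g = 5*4/2
g = 20/2 = 10

10


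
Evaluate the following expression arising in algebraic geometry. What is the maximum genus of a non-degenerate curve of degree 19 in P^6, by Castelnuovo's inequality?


Castelnuovo's bound: write d - 1 = m(r-1) + epsilon with 0 <= epsilon < r-1.
d - 1 = 19 - 1 = 18
r - 1 = 6 - 1 = 5
18 = 3*5 + 3, so m = 3, epsilon = 3
pi(d, r) = m(m-1)(r-1)/2 + m*epsilon
= 3*2*5/2 + 3*3
= 30/2 + 9
= 15 + 9 = 24

24


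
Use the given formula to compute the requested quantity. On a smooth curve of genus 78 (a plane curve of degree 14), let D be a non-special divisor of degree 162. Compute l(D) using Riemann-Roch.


First, compute the genus of a smooth plane curve of degree 14:
g = (d-1)(d-2)/2 = (14-1)(14-2)/2 = 78
For a non-special divisor D (i.e., h^1(D) = 0), Riemann-Roch gives:
l(D) = deg(D) - g + 1
Since deg(D) = 162 >= 2g - 1 = 155, D is non-special.
l(D) = 162 - 78 + 1 = 85

85


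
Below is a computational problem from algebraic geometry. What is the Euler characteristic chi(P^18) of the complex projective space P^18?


The complex projective space P^18 has one cell in each even real dimension 0, 2, ..., 36.
The cohomology groups are H^{2k}(P^18) = Z for k = 0,...,18, and 0 otherwise.
Euler characteristic = sum of Betti numbers = 1 per even-dimensional cohomology group.
chi(P^18) = 18 + 1 = 19

19


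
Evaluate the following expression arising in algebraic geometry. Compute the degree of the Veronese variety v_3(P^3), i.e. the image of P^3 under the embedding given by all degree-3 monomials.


The Veronese variety v_3(P^3) has degree d^r.
d^r = 3^3 = 27

27


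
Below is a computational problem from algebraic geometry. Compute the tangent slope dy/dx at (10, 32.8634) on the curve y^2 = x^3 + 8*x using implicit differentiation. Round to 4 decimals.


Using implicit differentiation of y^2 = x^3 + 8*x:
2y * dy/dx = 3x^2 + 8
dy/dx = (3x^2 + 8)/(2y)
Numerator: 3*10^2 + 8 = 308
Denominator: 2*32.8634 = 65.7268
dy/dx = 308/65.7268 = 4.6861

4.6861


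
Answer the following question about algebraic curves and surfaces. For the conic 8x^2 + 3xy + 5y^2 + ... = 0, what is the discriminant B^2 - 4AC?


The discriminant of a conic Ax^2 + Bxy + Cy^2 + ... = 0 is B^2 - 4AC.
B^2 = 3^2 = 9
4AC = 4*8*5 = 160
Discriminant = 9 - 160 = -151

-151


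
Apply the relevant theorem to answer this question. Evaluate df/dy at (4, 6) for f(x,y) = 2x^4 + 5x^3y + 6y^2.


df/dy = 5*x^3 + 2*6*y^1
At (4,6): 5*4^3 + 2*6*6^1
= 320 + 72
= 392

392


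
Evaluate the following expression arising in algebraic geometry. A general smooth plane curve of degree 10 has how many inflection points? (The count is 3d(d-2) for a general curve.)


For a general smooth plane curve C of degree d, the inflection points are
the intersection of C with its Hessian curve, which has degree 3(d-2).
By Bezout, the total intersection number is d * 3(d-2) = 10 * 24 = 240.
For a general curve every flex is ordinary, so each contributes
multiplicity 1 to C·Hess(C), and the number of distinct inflection
points is 3d(d-2).
Inflection points = 3*10*(10-2) = 3*10*8 = 240

240


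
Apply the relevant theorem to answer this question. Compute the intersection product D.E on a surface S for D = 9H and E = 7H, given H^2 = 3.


Using bilinearity of the intersection pairing on a surface S:
(aH).(bH) = ab * (H.H)
We have H^2 = 3.
D.E = (9H).(7H) = 9*7*3
= 63*3
= 189

189


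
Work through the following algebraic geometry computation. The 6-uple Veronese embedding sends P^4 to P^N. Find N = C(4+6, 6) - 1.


The Veronese embedding v_d: P^n -> P^N maps each point to all
degree-d monomials in n+1 homogeneous coordinates.
N = C(n+d, d) - 1
N = C(4+6, 6) - 1
N = C(10, 6) - 1
C(10, 6) = 210
N = 210 - 1 = 209

209


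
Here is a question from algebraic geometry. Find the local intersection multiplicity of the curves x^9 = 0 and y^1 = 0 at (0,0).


The intersection multiplicity of V(x^a) and V(y^b) at the origin is:
I(O; V(x^9), V(y^1)) = dim_k(k[x,y]/(x^9, y^1))
A basis for k[x,y]/(x^9, y^1) is the set of monomials x^i * y^j
where 0 <= i < 9 and 0 <= j < 1.
The number of such monomials is 9 * 1 = 9

9


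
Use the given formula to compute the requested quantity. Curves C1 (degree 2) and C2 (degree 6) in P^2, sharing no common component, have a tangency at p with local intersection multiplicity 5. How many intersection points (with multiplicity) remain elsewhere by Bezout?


By Bezout's theorem, the total intersection number is d1 * d2.
Total = 2 * 6 = 12
Intersection multiplicity at p = 5
Remaining intersections = 12 - 5 = 7

7


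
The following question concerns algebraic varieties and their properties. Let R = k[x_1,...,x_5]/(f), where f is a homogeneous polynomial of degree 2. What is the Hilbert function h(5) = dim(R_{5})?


For R = k[x_1,...,x_n]/(f) with f homogeneous of degree e:
The Hilbert series is (1 - t^e)/(1 - t)^n.
So h(d) = C(d+n-1, n-1) - C(d-e+n-1, n-1) for d >= e.
With n=5, e=2, d=5:
C(5+5-1, 5-1) = C(9, 4) = 126
C(5-2+5-1, 5-1) = C(7, 4) = 35
h(5) = 126 - 35 = 91

91


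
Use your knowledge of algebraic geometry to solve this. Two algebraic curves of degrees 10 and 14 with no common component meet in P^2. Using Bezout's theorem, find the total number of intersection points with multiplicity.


Bezout's theorem states the intersection count equals the product of degrees.
Intersection count = 10 * 14 = 140

140


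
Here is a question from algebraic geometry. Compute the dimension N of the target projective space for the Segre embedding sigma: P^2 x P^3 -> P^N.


The Segre embedding maps P^m x P^n into P^N via
all products of coordinates from each factor.
N = (m+1)(n+1) - 1
N = (2+1)(3+1) - 1
N = 3*4 - 1
N = 12 - 1 = 11

11


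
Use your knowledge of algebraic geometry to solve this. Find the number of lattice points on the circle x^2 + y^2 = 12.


Systematically check integer values of x where x^2 <= 12.
For each valid x, check if 12 - x^2 is a perfect square.
Total integer solutions found: 0

0


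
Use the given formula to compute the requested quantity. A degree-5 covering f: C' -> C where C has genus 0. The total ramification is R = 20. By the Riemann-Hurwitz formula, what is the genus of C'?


Riemann-Hurwitz formula: 2g' - 2 = d(2g - 2) + R
Given: d = 5, g = 0, R = 20
2g' - 2 = 5*(2*0 - 2) + 20
2g' - 2 = 5*(-2) + 20
2g' - 2 = -10 + 20 = 10
2g' = 12
g' = 6

6


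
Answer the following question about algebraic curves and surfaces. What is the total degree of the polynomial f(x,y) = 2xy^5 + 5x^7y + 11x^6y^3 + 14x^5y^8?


Examine each term for its total degree (sum of exponents).
  Term '2xy^5' has total degree 1+5 = 6.
  Term '5x^7y' has total degree 7+1 = 8.
  Term '11x^6y^3' has total degree 6+3 = 9.
  Term '14x^5y^8' has total degree 5+8 = 13.
The maximum total degree among all terms is 13.

13


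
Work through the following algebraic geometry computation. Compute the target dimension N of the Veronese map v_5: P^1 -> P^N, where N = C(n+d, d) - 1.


The Veronese embedding v_d: P^n -> P^N maps each point to all
degree-d monomials in n+1 homogeneous coordinates.
N = C(n+d, d) - 1
N = C(1+5, 5) - 1
N = C(6, 5) - 1
C(6, 5) = 6
N = 6 - 1 = 5

5


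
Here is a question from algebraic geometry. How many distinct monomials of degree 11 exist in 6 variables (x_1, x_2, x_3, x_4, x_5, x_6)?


The number of degree-11 monomials in 6 variables is C(d+n-1, n-1).
= C(11+6-1, 6-1) = C(16, 5)
= 4368

4368


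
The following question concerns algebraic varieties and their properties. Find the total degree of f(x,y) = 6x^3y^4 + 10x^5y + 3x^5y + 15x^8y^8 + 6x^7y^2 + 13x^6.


Examine each term for its total degree (sum of exponents).
  Term '6x^3y^4' has total degree 3+4 = 7.
  Term '10x^5y' has total degree 5+1 = 6.
  Term '3x^5y' has total degree 5+1 = 6.
  Term '15x^8y^8' has total degree 8+8 = 16.
  Term '6x^7y^2' has total degree 7+2 = 9.
  Term '13x^6' has total degree 6+0 = 6.
The maximum total degree among all terms is 16.

16


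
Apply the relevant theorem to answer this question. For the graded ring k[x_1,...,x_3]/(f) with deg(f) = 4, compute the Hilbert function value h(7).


For R = k[x_1,...,x_n]/(f) with f homogeneous of degree e:
The Hilbert series is (1 - t^e)/(1 - t)^n.
So h(d) = C(d+n-1, n-1) - C(d-e+n-1, n-1) for d >= e.
With n=3, e=4, d=7:
C(7+3-1, 3-1) = C(9, 2) = 36
C(7-4+3-1, 3-1) = C(5, 2) = 10
h(7) = 36 - 10 = 26

26


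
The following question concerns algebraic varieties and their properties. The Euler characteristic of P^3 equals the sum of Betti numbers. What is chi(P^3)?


The complex projective space P^3 has one cell in each even real dimension 0, 2, ..., 6.
The cohomology groups are H^{2k}(P^3) = Z for k = 0,...,3, and 0 otherwise.
Euler characteristic = sum of Betti numbers = 1 per even-dimensional cohomology group.
chi(P^3) = 3 + 1 = 4

4


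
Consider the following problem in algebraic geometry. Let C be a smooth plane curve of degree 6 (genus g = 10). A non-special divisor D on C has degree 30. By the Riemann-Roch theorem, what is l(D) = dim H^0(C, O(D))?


First, compute the genus of a smooth plane curve of degree 6:
g = (d-1)(d-2)/2 = (6-1)(6-2)/2 = 10
For a non-special divisor D (i.e., h^1(D) = 0), Riemann-Roch gives:
l(D) = deg(D) - g + 1
Since deg(D) = 30 >= 2g - 1 = 19, D is non-special.
l(D) = 30 - 10 + 1 = 21

21


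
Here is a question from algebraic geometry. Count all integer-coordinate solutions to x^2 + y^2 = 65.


Systematically check integer values of x where x^2 <= 65.
For each valid x, check if 65 - x^2 is a perfect square.
x=1: 65 - 1 = 64, sqrt = 8 (valid)
x=4: 65 - 16 = 49, sqrt = 7 (valid)
x=7: 65 - 49 = 16, sqrt = 4 (valid)
x=8: 65 - 64 = 1, sqrt = 1 (valid)
Total integer solutions found: 16

16


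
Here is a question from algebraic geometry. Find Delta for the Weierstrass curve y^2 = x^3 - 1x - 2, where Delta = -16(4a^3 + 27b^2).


Compute each component:
4a^3 = 4*(-1)^3 = 4*(-1) = -4
27b^2 = 27*(-2)^2 = 27*4 = 108
4a^3 + 27b^2 = -4 + 108 = 104
Delta = -16*104 = -1664

-1664


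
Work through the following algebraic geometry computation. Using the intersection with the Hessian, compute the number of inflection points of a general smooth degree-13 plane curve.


For a general smooth plane curve C of degree d, the inflection points are
the intersection of C with its Hessian curve, which has degree 3(d-2).
By Bezout, the total intersection number is d * 3(d-2) = 13 * 33 = 429.
For a general curve every flex is ordinary, so each contributes
multiplicity 1 to C·Hess(C), and the number of distinct inflection
points is 3d(d-2).
Inflection points = 3*13*(13-2) = 3*13*11 = 429

429


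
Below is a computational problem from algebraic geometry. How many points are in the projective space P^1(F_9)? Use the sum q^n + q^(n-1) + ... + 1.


P^1(F_9) has (q^(n+1) - 1)/(q - 1) points.
= 9^1 + 9^0
= 9 + 1
= 10

10


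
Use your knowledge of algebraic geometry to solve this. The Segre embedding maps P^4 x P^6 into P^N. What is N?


The Segre embedding maps P^m x P^n into P^N via
all products of coordinates from each factor.
N = (m+1)(n+1) - 1
N = (4+1)(6+1) - 1
N = 5*7 - 1
N = 35 - 1 = 34

34


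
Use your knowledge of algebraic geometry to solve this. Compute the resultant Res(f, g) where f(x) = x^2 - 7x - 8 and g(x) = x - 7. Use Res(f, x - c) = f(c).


For Res(f, x - c), we evaluate f at x = c.
f(7) = 7^2 - 7*7 - 8
= 49 - 49 - 8
= 0 - 8 = -8
Res(f, g) = -8

-8


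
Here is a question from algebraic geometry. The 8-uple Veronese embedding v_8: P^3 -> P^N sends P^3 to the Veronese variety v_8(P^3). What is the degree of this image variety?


The Veronese variety v_8(P^3) has degree d^r.
d^r = 8^3 = 512

512


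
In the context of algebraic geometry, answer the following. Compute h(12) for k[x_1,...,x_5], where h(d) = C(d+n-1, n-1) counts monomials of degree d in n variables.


The Hilbert function for the polynomial ring in 5 variables is:
h(d) = C(d+n-1, n-1)
h(12) = C(12+5-1, 5-1) = C(16, 4)
= 16! / (4! * 12!)
= 1820

1820


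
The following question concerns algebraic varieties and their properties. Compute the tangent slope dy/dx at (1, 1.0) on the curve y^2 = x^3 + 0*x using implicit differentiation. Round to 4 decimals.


Using implicit differentiation of y^2 = x^3 + 0*x:
2y * dy/dx = 3x^2 + 0
dy/dx = (3x^2 + 0)/(2y)
Numerator: 3*1^2 + 0 = 3
Denominator: 2*1.0 = 2.0
dy/dx = 3/2.0 = 1.5000

1.5000


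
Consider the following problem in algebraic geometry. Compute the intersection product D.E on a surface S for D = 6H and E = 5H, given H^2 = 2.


Using bilinearity of the intersection pairing on a surface S:
(aH).(bH) = ab * (H.H)
We have H^2 = 2.
D.E = (6H).(5H) = 6*5*2
= 30*2
= 60

60


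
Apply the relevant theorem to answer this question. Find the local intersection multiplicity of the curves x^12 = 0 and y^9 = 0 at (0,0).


The intersection multiplicity of V(x^a) and V(y^b) at the origin is:
I(O; V(x^12), V(y^9)) = dim_k(k[x,y]/(x^12, y^9))
A basis for k[x,y]/(x^12, y^9) is the set of monomials x^i * y^j
where 0 <= i < 12 and 0 <= j < 9.
The number of such monomials is 12 * 9 = 108

108


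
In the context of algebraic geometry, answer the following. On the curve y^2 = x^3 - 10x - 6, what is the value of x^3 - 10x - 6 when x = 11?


Compute x^3 - 10x - 6 at x = 11:
x^3 = 11^3 = 1331
(-10)*x = (-10)*11 = -110
Sum: 1331 - 110 - 6 = 1215

1215


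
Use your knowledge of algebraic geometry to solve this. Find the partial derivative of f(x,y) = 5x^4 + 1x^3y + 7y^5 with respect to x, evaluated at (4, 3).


df/dx = 4*5*x^3 + 3*1*x^2*y
At (4,3): 4*5*4^3 + 3*1*4^2*3
= 1280 + 144
= 1424

1424


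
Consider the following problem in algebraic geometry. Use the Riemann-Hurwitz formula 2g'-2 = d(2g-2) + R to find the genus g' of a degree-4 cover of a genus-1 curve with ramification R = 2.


Riemann-Hurwitz formula: 2g' - 2 = d(2g - 2) + R
Given: d = 4, g = 1, R = 2
2g' - 2 = 4*(2*1 - 2) + 2
2g' - 2 = 4*0 + 2
2g' - 2 = 0 + 2 = 2
2g' = 4
g' = 2

2


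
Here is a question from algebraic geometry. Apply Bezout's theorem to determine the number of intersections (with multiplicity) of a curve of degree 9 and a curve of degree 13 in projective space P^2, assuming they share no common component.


Bezout's theorem states the intersection count equals the product of degrees.
Intersection count = 9 * 13 = 117

117


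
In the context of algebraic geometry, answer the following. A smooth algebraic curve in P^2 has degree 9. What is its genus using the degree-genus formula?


Using the genus formula for smooth plane curves:
g = (d-1)(d-2)/2
g = (9-1)(9-2)/2
g = 8*7/2
g = 56/2 = 28

28


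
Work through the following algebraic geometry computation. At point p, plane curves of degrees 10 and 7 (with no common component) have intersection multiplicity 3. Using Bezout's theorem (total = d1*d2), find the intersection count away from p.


By Bezout's theorem, the total intersection number is d1 * d2.
Total = 10 * 7 = 70
Intersection multiplicity at p = 3
Remaining intersections = 70 - 3 = 67

67


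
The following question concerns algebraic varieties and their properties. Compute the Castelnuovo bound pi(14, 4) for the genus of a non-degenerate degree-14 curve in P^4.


Castelnuovo's bound: write d - 1 = m(r-1) + epsilon with 0 <= epsilon < r-1.
d - 1 = 14 - 1 = 13
r - 1 = 4 - 1 = 3
13 = 4*3 + 1, so m = 4, epsilon = 1
pi(d, r) = m(m-1)(r-1)/2 + m*epsilon
= 4*3*3/2 + 4*1
= 36/2 + 4
= 18 + 4 = 22

22


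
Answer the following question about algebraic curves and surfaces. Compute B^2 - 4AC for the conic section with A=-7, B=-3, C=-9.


The discriminant of a conic Ax^2 + Bxy + Cy^2 + ... = 0 is B^2 - 4AC.
B^2 = (-3)^2 = 9
4AC = 4*(-7)*(-9) = 252
Discriminant = 9 - 252 = -243

-243


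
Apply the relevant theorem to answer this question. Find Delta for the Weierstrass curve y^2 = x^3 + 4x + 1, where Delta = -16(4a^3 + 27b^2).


Compute each component:
4a^3 = 4*4^3 = 4*64 = 256
27b^2 = 27*1^2 = 27*1 = 27
4a^3 + 27b^2 = 256 + 27 = 283
Delta = -16*283 = -4528

-4528


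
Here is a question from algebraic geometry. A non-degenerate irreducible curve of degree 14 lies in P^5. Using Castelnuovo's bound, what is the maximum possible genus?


Castelnuovo's bound: write d - 1 = m(r-1) + epsilon with 0 <= epsilon < r-1.
d - 1 = 14 - 1 = 13
r - 1 = 5 - 1 = 4
13 = 3*4 + 1, so m = 3, epsilon = 1
pi(d, r) = m(m-1)(r-1)/2 + m*epsilon
= 3*2*4/2 + 3*1
= 24/2 + 3
= 12 + 3 = 15

15


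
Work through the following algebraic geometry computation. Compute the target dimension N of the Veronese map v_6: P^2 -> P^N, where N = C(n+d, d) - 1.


The Veronese embedding v_d: P^n -> P^N maps each point to all
degree-d monomials in n+1 homogeneous coordinates.
N = C(n+d, d) - 1
N = C(2+6, 6) - 1
N = C(8, 6) - 1
C(8, 6) = 28
N = 28 - 1 = 27

27


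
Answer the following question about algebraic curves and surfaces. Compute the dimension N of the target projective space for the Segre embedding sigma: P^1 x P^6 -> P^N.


The Segre embedding maps P^m x P^n into P^N via
all products of coordinates from each factor.
N = (m+1)(n+1) - 1
N = (1+1)(6+1) - 1
N = 2*7 - 1
N = 14 - 1 = 13

13


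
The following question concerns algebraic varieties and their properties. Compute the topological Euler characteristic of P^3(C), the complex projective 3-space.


The complex projective space P^3 has one cell in each even real dimension 0, 2, ..., 6.
The cohomology groups are H^{2k}(P^3) = Z for k = 0,...,3, and 0 otherwise.
Euler characteristic = sum of Betti numbers = 1 per even-dimensional cohomology group.
chi(P^3) = 3 + 1 = 4

4


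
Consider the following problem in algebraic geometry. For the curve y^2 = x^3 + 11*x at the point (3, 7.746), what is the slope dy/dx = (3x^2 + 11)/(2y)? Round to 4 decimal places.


Using implicit differentiation of y^2 = x^3 + 11*x:
2y * dy/dx = 3x^2 + 11
dy/dx = (3x^2 + 11)/(2y)
Numerator: 3*3^2 + 11 = 38
Denominator: 2*7.746 = 15.492
dy/dx = 38/15.492 = 2.4529

2.4529
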